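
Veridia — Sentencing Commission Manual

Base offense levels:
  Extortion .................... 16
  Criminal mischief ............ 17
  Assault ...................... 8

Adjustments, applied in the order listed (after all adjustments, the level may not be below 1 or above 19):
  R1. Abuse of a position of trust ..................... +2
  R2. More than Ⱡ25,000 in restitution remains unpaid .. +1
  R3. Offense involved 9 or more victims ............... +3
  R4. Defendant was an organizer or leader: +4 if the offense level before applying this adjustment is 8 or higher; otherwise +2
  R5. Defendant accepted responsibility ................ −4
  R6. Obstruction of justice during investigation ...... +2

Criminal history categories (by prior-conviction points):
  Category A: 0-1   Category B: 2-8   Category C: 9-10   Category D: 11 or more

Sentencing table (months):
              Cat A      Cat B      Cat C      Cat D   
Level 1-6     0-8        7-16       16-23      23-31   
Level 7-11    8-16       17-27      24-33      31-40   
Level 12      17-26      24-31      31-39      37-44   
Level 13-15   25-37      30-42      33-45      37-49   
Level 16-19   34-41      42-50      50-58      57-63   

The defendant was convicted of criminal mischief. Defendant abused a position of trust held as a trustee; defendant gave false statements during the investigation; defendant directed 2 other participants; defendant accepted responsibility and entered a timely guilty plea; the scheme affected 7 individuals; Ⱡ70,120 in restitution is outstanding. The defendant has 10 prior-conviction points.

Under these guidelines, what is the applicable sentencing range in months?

Base offense level for criminal mischief: 17.
R1 applies: 17 + 2 = 19.
R2 applies: 19 + 1 = 20.
R4 applies (level before this adjustment is 20 ≥ 8, so +4): 20 + 4 = 24.
R5 applies: 24 − 4 = 20.
R6 applies: 20 + 2 = 22.
Level 22 exceeds the maximum of 19; capped at 19.
Final offense level: 19.
Criminal history: 10 prior points → Category C (9-10).
Level 19 falls in the 16-19 band.
Grid: Level 16-19 × Category C = 50-58 months.

50-58 months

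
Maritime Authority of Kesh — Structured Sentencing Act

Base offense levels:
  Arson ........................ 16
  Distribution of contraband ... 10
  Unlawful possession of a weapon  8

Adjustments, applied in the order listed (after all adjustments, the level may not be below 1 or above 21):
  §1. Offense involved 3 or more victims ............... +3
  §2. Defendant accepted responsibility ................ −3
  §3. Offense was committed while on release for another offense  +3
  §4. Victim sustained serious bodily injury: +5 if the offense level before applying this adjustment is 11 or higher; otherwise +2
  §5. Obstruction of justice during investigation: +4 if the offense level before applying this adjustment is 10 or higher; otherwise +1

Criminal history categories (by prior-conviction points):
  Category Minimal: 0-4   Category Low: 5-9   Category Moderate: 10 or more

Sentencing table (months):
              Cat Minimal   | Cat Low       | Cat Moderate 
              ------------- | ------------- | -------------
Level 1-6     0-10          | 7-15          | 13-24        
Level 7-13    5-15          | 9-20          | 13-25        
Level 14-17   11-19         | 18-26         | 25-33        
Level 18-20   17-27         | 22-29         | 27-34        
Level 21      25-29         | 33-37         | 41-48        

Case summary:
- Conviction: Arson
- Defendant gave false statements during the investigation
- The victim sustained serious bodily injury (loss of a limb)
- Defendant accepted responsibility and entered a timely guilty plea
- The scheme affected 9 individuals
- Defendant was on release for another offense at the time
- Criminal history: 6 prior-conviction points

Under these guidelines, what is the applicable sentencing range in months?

33-37 months

Base offense level for arson: 16.
§1 applies: 16 + 3 = 19.
§2 applies: 19 − 3 = 16.
§3 applies: 16 + 3 = 19.
§4 applies (level before this adjustment is 19 ≥ 11, so +5): 19 + 5 = 24.
§5 applies (level before this adjustment is 24 ≥ 10, so +4): 24 + 4 = 28.
Level 28 exceeds the maximum of 21; capped at 21.
Final offense level: 21.
Criminal history: 6 prior points → Category Low (5-9).
Level 21 falls in the 21 band.
Grid: Level 21 × Category Low = 33-37 months.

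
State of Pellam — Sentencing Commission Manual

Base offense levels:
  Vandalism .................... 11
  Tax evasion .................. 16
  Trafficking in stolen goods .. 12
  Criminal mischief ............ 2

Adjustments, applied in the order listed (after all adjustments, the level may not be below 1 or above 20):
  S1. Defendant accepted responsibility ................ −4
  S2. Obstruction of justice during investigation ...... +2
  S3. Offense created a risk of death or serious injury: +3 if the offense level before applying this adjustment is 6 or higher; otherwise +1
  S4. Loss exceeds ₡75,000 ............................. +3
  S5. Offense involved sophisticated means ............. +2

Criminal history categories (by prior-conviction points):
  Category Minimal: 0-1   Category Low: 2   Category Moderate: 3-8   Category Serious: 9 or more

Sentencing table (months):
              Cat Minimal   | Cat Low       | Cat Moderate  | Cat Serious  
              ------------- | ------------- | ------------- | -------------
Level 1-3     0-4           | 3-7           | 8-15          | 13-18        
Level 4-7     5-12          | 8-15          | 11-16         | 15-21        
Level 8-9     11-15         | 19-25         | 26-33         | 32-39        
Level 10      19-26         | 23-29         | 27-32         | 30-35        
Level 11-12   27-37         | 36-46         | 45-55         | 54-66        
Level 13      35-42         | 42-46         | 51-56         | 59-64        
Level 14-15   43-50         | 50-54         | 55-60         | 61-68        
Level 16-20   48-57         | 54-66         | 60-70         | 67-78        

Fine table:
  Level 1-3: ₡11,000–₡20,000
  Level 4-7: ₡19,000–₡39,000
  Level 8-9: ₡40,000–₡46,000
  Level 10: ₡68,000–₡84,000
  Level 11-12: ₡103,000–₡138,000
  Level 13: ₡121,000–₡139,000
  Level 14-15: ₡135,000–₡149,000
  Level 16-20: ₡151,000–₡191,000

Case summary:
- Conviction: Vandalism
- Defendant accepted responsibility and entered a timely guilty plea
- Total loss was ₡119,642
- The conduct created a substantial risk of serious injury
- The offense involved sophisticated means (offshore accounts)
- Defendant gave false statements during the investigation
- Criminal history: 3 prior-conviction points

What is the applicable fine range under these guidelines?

₡151,000–₡191,000

Base offense level for vandalism: 11.
S1 applies: 11 − 4 = 7.
S2 applies: 7 + 2 = 9.
S3 applies (level before this adjustment is 9 ≥ 6, so +3): 9 + 3 = 12.
S4 applies: 12 + 3 = 15.
S5 applies: 15 + 2 = 17.
Final offense level: 17.
Level 17 falls in the 16-20 band.
Fine table: Level 16-20 → ₡151,000–₡191,000.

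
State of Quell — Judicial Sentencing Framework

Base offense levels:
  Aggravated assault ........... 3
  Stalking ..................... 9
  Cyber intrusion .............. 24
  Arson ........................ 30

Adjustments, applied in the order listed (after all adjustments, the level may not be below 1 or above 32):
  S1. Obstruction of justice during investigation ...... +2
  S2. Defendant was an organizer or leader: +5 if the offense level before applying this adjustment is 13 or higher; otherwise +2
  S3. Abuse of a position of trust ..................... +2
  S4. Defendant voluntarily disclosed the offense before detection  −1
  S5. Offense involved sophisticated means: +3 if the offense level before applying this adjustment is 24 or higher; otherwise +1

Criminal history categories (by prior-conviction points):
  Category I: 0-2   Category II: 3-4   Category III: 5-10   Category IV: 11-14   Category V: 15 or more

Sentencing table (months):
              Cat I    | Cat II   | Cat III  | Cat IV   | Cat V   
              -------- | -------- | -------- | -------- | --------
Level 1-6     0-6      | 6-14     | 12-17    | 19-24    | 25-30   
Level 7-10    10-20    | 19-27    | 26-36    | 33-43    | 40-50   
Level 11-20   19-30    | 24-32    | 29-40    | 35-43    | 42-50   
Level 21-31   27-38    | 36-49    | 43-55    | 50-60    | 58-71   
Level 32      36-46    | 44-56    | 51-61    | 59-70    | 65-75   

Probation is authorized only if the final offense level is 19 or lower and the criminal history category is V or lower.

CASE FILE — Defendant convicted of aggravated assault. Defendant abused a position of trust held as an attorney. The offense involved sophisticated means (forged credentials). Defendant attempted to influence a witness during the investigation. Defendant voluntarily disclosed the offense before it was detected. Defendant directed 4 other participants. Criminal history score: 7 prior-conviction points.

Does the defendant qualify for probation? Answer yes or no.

Yes

Base offense level for aggravated assault: 3.
S1 applies: 3 + 2 = 5.
S2 applies (level before this adjustment is 5 < 13, so +2): 5 + 2 = 7.
S3 applies: 7 + 2 = 9.
S4 applies: 9 − 1 = 8.
S5 applies (level before this adjustment is 8 < 24, so +1): 8 + 1 = 9.
Final offense level: 9.
Criminal history: 7 prior points → Category III (5-10).
Level 9 falls in the 7-10 band.
Grid: Level 7-10 × Category III = 26-36 months.
Probation check: level 9 ≤ 19 and category III ≤ V → eligible.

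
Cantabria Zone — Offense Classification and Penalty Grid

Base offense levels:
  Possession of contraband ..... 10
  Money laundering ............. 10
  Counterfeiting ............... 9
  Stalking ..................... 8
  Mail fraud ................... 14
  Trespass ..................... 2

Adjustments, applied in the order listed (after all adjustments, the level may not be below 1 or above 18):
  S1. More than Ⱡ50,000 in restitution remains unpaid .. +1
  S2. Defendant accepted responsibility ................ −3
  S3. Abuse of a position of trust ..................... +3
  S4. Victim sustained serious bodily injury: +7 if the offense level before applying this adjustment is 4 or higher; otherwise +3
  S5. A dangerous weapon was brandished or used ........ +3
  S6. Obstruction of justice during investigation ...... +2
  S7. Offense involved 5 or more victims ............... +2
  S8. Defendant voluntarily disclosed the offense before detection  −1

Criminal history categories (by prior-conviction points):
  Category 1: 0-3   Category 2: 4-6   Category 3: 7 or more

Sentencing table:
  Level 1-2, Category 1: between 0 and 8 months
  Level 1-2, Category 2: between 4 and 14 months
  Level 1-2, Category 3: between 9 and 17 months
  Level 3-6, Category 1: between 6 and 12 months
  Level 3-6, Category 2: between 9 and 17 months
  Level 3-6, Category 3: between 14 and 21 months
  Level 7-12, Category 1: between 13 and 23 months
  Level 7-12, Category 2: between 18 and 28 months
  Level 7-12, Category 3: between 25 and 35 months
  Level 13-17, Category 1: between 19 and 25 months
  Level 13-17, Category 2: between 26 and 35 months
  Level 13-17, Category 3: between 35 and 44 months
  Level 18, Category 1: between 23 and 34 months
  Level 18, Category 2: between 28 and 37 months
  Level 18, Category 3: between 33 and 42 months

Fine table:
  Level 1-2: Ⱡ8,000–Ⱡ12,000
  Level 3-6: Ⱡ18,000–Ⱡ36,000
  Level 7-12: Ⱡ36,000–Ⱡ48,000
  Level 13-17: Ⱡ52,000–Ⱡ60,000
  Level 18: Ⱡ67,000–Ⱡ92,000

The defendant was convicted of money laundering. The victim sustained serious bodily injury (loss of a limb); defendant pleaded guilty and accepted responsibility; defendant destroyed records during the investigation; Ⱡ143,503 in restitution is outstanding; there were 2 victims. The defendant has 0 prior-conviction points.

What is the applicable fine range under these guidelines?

Ⱡ52,000–Ⱡ60,000

Base offense level for money laundering: 10.
S1 applies: 10 + 1 = 11.
S2 applies: 11 − 3 = 8.
S3 does not apply.
S4 applies (level before this adjustment is 8 ≥ 4, so +7): 8 + 7 = 15.
S6 applies: 15 + 2 = 17.
S8 does not apply.
Final offense level: 17.
Level 17 falls in the 13-17 band.
Fine table: Level 13-17 → Ⱡ52,000–Ⱡ60,000.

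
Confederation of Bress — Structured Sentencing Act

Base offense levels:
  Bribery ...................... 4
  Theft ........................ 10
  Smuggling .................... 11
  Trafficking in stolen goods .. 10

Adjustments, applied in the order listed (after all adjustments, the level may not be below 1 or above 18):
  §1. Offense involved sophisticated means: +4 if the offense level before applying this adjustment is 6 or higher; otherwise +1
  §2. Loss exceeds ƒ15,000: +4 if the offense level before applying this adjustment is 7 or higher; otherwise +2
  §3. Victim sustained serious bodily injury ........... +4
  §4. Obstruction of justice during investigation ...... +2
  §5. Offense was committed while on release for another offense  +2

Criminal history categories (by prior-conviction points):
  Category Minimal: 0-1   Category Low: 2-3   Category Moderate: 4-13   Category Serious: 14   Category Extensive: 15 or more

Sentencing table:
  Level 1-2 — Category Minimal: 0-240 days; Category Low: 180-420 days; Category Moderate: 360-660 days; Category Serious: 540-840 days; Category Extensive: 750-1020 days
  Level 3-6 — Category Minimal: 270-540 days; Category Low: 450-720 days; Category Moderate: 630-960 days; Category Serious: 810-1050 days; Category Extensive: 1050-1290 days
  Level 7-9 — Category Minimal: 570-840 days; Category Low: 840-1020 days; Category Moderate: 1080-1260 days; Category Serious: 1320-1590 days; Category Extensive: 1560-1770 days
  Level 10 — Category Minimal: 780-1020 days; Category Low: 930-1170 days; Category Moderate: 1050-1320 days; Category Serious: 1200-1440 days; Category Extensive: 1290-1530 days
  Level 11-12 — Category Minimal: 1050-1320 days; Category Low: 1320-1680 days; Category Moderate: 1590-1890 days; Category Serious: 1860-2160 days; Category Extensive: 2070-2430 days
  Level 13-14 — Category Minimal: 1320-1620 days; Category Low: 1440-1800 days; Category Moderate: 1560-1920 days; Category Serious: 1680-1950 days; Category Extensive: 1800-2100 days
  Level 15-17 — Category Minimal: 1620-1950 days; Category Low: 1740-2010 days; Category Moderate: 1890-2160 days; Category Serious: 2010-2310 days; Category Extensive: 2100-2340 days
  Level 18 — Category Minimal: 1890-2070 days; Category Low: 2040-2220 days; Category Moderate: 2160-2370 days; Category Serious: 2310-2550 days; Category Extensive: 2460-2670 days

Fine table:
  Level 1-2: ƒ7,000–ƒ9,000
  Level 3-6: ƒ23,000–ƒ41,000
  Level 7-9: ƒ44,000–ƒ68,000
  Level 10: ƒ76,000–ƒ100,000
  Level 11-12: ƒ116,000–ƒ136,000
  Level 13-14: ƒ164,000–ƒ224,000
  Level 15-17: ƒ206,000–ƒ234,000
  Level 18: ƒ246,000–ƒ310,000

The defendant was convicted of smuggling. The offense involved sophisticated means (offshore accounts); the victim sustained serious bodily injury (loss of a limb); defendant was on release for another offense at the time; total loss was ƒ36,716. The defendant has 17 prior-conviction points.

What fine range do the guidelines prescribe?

ƒ246,000–ƒ310,000

Base offense level for smuggling: 11.
§1 applies (level before this adjustment is 11 ≥ 6, so +4): 11 + 4 = 15.
§2 applies (level before this adjustment is 15 ≥ 7, so +4): 15 + 4 = 19.
§3 applies: 19 + 4 = 23.
§5 applies: 23 + 2 = 25.
Level 25 exceeds the maximum of 18; capped at 18.
Final offense level: 18.
Level 18 falls in the 18 band.
Fine table: Level 18 → ƒ246,000–ƒ310,000.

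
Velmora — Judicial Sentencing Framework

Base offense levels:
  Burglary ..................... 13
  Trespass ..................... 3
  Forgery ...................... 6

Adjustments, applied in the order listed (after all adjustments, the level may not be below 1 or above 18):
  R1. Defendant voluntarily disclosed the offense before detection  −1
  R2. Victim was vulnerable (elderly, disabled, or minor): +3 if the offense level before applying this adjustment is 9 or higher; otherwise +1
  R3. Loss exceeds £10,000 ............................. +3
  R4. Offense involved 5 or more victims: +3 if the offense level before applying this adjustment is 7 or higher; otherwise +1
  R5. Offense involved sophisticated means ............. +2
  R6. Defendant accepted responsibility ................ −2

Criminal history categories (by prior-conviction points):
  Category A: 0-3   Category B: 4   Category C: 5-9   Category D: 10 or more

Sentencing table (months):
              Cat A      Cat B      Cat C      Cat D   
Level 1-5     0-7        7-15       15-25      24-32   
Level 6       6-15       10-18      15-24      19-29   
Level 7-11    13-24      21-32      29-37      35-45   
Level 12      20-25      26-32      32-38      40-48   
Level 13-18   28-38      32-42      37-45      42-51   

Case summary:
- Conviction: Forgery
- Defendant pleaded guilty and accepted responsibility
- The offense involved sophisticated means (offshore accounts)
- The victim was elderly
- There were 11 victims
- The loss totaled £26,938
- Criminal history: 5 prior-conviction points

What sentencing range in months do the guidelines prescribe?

37-45 months

Base offense level for forgery: 6.
R1 does not apply.
R2 applies (level before this adjustment is 6 < 9, so +1): 6 + 1 = 7.
R3 applies: 7 + 3 = 10.
R4 applies (level before this adjustment is 10 ≥ 7, so +3): 10 + 3 = 13.
R5 applies: 13 + 2 = 15.
R6 applies: 15 − 2 = 13.
Final offense level: 13.
Criminal history: 5 prior points → Category C (5-9).
Level 13 falls in the 13-18 band.
Grid: Level 13-18 × Category C = 37-45 months.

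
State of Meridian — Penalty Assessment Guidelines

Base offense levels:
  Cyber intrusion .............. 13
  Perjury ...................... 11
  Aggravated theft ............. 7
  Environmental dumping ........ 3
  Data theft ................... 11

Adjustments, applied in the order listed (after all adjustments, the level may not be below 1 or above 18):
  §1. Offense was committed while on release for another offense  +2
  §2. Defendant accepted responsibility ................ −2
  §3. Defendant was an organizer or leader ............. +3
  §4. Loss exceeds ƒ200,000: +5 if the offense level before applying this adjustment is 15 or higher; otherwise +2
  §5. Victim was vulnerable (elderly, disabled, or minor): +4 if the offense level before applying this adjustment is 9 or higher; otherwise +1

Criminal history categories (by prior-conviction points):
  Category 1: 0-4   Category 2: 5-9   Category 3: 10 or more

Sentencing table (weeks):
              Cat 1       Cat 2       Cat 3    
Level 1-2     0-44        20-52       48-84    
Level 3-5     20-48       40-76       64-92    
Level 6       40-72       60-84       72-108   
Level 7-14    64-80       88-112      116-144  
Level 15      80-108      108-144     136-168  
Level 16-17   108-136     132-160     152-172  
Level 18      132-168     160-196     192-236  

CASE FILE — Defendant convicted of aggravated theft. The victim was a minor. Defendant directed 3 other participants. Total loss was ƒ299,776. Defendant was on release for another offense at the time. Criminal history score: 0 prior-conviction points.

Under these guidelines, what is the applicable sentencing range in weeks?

Base offense level for aggravated theft: 7.
§1 applies: 7 + 2 = 9.
§2 does not apply.
§3 applies: 9 + 3 = 12.
§4 applies (level before this adjustment is 12 < 15, so +2): 12 + 2 = 14.
§5 applies (level before this adjustment is 14 ≥ 9, so +4): 14 + 4 = 18.
Final offense level: 18.
Criminal history: 0 prior points → Category 1 (0-4).
Level 18 falls in the 18 band.
Grid: Level 18 × Category 1 = 132-168 weeks.

132-168 weeks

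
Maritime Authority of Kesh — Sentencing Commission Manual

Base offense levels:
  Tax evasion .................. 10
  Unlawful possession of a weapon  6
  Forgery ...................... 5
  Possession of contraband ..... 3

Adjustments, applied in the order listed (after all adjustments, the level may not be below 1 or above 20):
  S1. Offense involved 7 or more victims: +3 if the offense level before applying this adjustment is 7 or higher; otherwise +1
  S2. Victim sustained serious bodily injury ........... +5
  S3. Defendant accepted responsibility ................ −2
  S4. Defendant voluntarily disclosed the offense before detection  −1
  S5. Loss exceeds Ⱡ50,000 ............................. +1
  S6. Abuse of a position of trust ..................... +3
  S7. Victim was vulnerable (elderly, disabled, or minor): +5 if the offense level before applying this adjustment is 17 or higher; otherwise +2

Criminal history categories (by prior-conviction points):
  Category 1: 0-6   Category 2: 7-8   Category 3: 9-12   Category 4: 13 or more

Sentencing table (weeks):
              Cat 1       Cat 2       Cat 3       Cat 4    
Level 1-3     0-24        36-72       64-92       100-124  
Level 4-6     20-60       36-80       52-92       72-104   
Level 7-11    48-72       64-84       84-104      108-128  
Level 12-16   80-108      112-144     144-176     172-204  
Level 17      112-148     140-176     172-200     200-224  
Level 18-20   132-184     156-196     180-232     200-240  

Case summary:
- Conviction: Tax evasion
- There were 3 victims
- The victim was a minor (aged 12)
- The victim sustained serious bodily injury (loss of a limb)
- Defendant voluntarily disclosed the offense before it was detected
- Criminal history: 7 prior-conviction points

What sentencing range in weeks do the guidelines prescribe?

112-144 weeks

Base offense level for tax evasion: 10.
S1 does not apply.
S2 applies: 10 + 5 = 15.
S3 does not apply.
S4 applies: 15 − 1 = 14.
S7 applies (level before this adjustment is 14 < 17, so +2): 14 + 2 = 16.
Final offense level: 16.
Criminal history: 7 prior points → Category 2 (7-8).
Level 16 falls in the 12-16 band.
Grid: Level 12-16 × Category 2 = 112-144 weeks.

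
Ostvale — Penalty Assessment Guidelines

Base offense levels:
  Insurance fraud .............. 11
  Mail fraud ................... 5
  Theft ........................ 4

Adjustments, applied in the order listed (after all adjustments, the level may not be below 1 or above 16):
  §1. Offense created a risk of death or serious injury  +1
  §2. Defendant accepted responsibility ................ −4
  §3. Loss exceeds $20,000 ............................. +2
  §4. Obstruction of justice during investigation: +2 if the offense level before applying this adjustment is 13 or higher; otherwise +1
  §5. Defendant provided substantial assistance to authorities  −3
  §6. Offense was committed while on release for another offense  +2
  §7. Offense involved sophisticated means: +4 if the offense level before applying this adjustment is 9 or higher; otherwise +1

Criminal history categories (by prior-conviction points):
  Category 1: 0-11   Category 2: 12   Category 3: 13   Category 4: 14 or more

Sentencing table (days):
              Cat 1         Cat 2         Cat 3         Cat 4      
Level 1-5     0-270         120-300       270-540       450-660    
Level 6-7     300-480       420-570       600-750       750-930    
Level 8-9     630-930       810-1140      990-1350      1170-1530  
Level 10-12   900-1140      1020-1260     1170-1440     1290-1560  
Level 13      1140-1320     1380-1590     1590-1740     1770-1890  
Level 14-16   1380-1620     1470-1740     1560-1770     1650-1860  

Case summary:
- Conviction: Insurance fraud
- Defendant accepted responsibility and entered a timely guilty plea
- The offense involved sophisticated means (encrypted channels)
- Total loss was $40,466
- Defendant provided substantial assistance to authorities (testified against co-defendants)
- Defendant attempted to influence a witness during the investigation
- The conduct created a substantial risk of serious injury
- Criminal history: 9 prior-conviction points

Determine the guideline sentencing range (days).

Base offense level for insurance fraud: 11.
§1 applies: 11 + 1 = 12.
§2 applies: 12 − 4 = 8.
§3 applies: 8 + 2 = 10.
§4 applies (level before this adjustment is 10 < 13, so +1): 10 + 1 = 11.
§5 applies: 11 − 3 = 8.
§7 applies (level before this adjustment is 8 < 9, so +1): 8 + 1 = 9.
Final offense level: 9.
Criminal history: 9 prior points → Category 1 (0-11).
Level 9 falls in the 8-9 band.
Grid: Level 8-9 × Category 1 = 630-930 days.

630-930 days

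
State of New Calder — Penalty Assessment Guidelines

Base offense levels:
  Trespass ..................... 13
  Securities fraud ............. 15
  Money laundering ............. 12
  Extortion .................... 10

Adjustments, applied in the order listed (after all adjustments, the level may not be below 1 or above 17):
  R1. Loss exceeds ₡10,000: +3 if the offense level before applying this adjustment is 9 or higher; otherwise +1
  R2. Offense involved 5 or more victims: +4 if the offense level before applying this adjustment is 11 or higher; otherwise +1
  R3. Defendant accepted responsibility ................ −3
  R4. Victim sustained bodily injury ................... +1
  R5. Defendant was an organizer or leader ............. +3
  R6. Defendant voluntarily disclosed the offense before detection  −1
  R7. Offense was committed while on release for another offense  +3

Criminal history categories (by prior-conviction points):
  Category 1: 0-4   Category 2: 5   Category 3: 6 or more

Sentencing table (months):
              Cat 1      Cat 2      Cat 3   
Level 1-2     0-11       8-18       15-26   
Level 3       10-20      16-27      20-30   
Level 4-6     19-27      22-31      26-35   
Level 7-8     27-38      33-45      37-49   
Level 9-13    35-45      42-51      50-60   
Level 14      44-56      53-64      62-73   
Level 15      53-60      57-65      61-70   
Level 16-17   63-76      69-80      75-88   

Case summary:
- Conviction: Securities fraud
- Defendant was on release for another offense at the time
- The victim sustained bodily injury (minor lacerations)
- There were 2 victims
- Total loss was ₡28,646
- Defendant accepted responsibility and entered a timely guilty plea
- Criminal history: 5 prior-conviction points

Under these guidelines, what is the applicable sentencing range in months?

Base offense level for securities fraud: 15.
R1 applies (level before this adjustment is 15 ≥ 9, so +3): 15 + 3 = 18.
R3 applies: 18 − 3 = 15.
R4 applies: 15 + 1 = 16.
R7 applies: 16 + 3 = 19.
Level 19 exceeds the maximum of 17; capped at 17.
Final offense level: 17.
Criminal history: 5 prior points → Category 2 (5).
Level 17 falls in the 16-17 band.
Grid: Level 16-17 × Category 2 = 69-80 months.

69-80 months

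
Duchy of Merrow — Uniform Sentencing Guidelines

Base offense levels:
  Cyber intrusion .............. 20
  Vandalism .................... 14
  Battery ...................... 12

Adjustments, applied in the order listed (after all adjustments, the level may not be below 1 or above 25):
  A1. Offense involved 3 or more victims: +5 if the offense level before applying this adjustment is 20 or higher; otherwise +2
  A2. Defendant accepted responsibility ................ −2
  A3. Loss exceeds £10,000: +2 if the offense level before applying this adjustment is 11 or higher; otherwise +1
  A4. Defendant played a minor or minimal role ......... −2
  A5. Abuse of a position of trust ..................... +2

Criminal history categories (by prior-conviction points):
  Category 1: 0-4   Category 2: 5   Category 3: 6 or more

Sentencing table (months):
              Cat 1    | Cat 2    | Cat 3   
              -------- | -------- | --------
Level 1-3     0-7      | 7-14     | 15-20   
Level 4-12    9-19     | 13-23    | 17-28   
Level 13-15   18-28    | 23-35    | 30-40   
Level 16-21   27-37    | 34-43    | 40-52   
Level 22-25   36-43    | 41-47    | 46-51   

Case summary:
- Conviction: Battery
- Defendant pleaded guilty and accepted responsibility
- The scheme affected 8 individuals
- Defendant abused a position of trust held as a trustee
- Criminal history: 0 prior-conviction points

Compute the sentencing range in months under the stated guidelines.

18-28 months

Base offense level for battery: 12.
A1 applies (level before this adjustment is 12 < 20, so +2): 12 + 2 = 14.
A2 applies: 14 − 2 = 12.
A4 does not apply.
A5 applies: 12 + 2 = 14.
Final offense level: 14.
Criminal history: 0 prior points → Category 1 (0-4).
Level 14 falls in the 13-15 band.
Grid: Level 13-15 × Category 1 = 18-28 months.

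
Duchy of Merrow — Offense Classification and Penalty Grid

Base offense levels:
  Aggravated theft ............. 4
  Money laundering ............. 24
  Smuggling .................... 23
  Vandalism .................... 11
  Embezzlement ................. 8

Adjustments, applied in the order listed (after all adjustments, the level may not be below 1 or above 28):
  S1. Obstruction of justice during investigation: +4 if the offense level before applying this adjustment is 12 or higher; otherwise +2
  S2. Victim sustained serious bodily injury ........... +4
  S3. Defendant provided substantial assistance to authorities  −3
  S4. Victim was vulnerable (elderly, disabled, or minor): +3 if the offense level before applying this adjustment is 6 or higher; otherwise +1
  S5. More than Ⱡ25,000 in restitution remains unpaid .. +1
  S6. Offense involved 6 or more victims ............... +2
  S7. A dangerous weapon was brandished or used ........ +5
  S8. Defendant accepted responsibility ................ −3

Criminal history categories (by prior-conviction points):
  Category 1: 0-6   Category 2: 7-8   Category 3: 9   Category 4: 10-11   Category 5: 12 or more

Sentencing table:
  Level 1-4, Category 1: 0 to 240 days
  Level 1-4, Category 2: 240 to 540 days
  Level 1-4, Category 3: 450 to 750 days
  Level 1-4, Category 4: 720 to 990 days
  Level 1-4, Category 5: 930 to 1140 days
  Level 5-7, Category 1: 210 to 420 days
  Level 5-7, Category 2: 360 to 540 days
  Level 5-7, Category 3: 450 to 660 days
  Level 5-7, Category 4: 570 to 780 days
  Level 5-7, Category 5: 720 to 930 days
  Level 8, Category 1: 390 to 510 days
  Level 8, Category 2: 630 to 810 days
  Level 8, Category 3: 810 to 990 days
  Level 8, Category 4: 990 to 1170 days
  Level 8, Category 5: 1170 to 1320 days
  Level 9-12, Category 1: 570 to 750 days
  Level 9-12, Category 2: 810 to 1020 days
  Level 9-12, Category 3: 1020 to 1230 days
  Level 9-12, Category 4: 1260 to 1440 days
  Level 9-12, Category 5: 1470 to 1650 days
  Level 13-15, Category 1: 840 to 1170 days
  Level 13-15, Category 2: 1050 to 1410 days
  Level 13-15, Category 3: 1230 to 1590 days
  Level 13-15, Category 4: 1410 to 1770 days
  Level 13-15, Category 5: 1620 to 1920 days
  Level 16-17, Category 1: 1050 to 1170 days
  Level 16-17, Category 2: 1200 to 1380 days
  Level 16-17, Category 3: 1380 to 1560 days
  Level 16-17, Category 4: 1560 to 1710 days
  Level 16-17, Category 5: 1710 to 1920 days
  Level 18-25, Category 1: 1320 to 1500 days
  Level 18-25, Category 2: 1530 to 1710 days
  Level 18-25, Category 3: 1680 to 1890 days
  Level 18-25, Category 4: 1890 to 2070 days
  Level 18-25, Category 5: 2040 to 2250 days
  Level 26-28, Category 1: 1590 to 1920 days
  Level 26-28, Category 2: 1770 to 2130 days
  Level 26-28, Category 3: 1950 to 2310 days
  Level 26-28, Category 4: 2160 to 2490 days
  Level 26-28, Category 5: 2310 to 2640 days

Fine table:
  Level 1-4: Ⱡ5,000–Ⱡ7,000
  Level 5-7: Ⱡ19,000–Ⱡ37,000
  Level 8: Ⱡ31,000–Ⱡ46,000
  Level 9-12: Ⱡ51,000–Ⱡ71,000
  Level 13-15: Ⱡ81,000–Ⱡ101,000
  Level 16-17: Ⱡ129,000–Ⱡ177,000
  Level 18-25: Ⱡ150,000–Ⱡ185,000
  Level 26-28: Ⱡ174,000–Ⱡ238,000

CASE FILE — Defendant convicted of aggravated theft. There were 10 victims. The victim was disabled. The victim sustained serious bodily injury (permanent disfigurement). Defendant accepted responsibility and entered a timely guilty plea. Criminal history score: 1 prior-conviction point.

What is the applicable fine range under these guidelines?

Ⱡ51,000–Ⱡ71,000

Base offense level for aggravated theft: 4.
S2 applies: 4 + 4 = 8.
S4 applies (level before this adjustment is 8 ≥ 6, so +3): 8 + 3 = 11.
S6 applies: 11 + 2 = 13.
S8 applies: 13 − 3 = 10.
Final offense level: 10.
Level 10 falls in the 9-12 band.
Fine table: Level 9-12 → Ⱡ51,000–Ⱡ71,000.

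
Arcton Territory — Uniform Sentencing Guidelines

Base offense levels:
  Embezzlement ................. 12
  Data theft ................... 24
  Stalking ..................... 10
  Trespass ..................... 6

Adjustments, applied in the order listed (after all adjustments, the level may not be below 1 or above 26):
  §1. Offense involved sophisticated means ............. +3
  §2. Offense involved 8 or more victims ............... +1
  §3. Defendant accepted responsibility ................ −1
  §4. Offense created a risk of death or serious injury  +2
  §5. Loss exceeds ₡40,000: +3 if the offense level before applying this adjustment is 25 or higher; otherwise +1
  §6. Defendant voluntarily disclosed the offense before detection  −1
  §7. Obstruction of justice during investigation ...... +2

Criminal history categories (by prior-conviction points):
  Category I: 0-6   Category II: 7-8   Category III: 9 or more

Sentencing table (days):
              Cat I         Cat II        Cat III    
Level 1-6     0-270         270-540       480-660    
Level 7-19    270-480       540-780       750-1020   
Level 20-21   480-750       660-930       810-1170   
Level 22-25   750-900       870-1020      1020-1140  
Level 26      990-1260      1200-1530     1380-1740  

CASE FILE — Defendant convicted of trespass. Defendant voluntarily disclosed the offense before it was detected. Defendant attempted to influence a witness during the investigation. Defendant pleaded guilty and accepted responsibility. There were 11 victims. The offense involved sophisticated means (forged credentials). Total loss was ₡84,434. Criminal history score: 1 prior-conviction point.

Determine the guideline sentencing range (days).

Base offense level for trespass: 6.
§1 applies: 6 + 3 = 9.
§2 applies: 9 + 1 = 10.
§3 applies: 10 − 1 = 9.
§4 does not apply.
§5 applies (level before this adjustment is 9 < 25, so +1): 9 + 1 = 10.
§6 applies: 10 − 1 = 9.
§7 applies: 9 + 2 = 11.
Final offense level: 11.
Criminal history: 1 prior point → Category I (0-6).
Level 11 falls in the 7-19 band.
Grid: Level 7-19 × Category I = 270-480 days.

270-480 days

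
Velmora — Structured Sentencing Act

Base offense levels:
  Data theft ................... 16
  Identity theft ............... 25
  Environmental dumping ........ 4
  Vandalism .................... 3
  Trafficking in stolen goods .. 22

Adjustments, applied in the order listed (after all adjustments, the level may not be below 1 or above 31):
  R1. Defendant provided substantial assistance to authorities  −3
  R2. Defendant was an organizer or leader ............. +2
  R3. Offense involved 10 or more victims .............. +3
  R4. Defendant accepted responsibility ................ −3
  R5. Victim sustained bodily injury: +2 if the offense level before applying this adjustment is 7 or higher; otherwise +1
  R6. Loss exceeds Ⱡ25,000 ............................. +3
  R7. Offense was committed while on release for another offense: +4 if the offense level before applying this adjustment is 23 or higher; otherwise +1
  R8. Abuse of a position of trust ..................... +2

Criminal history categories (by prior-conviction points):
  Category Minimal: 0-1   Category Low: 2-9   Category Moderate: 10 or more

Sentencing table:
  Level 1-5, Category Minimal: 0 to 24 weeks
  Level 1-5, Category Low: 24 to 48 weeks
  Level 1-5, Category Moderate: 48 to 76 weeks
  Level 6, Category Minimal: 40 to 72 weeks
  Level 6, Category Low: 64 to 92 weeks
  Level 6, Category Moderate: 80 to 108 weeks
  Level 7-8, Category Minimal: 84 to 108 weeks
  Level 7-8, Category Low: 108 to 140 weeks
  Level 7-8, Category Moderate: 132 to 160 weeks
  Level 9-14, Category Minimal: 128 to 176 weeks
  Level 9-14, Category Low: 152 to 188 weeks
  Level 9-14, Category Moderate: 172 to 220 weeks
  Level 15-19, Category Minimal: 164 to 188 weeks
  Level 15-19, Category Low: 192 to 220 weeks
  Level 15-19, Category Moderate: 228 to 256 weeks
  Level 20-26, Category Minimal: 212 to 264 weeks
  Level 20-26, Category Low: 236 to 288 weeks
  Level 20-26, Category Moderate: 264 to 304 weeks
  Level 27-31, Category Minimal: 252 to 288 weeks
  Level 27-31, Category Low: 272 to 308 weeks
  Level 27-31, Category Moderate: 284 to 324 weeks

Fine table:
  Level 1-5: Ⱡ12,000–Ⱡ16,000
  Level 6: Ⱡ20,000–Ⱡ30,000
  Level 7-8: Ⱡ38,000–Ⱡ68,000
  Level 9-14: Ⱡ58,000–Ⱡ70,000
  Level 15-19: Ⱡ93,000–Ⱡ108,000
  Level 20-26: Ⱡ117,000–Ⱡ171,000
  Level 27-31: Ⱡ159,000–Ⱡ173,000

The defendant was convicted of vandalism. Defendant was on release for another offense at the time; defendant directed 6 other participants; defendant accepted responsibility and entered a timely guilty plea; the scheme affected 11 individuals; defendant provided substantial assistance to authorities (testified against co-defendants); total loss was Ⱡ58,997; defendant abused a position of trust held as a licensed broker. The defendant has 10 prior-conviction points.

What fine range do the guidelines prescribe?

Ⱡ38,000–Ⱡ68,000

Base offense level for vandalism: 3.
R1 applies: 3 − 3 = 0.
R2 applies: 0 + 2 = 2.
R3 applies: 2 + 3 = 5.
R4 applies: 5 − 3 = 2.
R5 does not apply.
R6 applies: 2 + 3 = 5.
R7 applies (level before this adjustment is 5 < 23, so +1): 5 + 1 = 6.
R8 applies: 6 + 2 = 8.
Final offense level: 8.
Level 8 falls in the 7-8 band.
Fine table: Level 7-8 → Ⱡ38,000–Ⱡ68,000.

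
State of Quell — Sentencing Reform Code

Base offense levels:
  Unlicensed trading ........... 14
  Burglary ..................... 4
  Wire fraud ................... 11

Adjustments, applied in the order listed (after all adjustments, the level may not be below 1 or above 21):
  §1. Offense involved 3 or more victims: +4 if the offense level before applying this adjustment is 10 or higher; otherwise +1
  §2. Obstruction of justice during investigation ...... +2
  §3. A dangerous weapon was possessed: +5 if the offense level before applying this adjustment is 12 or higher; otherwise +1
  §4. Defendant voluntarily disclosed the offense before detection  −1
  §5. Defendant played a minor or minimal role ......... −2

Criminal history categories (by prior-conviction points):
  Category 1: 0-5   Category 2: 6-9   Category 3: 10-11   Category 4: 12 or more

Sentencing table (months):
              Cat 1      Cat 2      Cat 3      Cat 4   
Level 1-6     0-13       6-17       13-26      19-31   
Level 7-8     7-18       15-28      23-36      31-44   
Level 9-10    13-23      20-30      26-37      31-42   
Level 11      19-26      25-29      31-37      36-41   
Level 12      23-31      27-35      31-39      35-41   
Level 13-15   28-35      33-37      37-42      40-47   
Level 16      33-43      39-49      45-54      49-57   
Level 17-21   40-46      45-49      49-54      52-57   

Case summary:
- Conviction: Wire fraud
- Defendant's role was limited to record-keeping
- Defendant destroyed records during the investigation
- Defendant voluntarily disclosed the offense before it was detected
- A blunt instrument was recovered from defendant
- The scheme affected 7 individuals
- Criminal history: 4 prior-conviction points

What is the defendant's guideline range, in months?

Base offense level for wire fraud: 11.
§1 applies (level before this adjustment is 11 ≥ 10, so +4): 11 + 4 = 15.
§2 applies: 15 + 2 = 17.
§3 applies (level before this adjustment is 17 ≥ 12, so +5): 17 + 5 = 22.
§4 applies: 22 − 1 = 21.
§5 applies: 21 − 2 = 19.
Final offense level: 19.
Criminal history: 4 prior points → Category 1 (0-5).
Level 19 falls in the 17-21 band.
Grid: Level 17-21 × Category 1 = 40-46 months.

40-46 months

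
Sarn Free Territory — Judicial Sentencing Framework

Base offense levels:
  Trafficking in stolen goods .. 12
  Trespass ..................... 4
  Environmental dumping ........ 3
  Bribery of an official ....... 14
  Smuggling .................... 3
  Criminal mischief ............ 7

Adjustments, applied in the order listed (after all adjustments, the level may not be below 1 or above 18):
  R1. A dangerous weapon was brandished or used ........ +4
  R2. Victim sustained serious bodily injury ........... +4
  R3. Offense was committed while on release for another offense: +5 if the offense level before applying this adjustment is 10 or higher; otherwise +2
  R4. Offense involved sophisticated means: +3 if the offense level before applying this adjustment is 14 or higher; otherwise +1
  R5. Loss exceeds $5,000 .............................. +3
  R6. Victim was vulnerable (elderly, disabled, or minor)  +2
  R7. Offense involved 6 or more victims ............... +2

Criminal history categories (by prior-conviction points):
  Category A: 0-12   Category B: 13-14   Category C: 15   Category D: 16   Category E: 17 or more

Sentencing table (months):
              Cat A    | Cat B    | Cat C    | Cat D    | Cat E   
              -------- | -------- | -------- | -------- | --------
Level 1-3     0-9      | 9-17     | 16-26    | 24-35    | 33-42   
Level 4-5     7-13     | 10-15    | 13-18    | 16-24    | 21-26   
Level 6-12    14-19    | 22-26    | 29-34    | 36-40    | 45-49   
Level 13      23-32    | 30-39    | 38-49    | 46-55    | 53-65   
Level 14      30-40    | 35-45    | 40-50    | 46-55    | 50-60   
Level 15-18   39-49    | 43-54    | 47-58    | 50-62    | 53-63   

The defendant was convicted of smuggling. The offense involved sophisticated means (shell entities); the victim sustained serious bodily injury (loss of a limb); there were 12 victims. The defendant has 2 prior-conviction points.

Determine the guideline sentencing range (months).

Base offense level for smuggling: 3.
R1 does not apply.
R2 applies: 3 + 4 = 7.
R3 does not apply.
R4 applies (level before this adjustment is 7 < 14, so +1): 7 + 1 = 8.
R5 does not apply.
R7 applies: 8 + 2 = 10.
Final offense level: 10.
Criminal history: 2 prior points → Category A (0-12).
Level 10 falls in the 6-12 band.
Grid: Level 6-12 × Category A = 14-19 months.

14-19 months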